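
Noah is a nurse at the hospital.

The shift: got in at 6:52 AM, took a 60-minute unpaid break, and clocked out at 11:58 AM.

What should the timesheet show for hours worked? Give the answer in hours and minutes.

4 h 6 min

The shift: 6:52 AM–11:58 AM = 5 h 6 min; less 60 min break → 4 h 6 min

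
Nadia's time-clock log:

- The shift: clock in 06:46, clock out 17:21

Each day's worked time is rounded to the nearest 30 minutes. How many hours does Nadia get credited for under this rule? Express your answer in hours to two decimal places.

The shift: 06:46–17:21 = 10 h 35 min → rounds to 10 h 30 min

10.50 hours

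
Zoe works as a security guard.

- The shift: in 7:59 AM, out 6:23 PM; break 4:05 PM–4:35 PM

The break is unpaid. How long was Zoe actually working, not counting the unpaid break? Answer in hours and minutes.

The shift: 7:59 AM–6:23 PM = 10 h 24 min; less 30 min break → 9 h 54 min

9 h 54 min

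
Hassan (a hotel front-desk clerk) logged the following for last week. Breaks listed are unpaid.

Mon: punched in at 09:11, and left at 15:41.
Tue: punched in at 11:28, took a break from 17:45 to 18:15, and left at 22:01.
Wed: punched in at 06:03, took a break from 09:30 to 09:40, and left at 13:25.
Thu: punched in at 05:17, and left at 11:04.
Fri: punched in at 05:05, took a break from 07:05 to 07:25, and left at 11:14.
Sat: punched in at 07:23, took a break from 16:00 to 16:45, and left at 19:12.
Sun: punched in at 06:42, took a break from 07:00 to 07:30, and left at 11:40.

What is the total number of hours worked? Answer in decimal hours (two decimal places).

50.88 hours

Mon: 09:11–15:41 = 6 h 30 min
Tue: 11:28–22:01 = 10 h 33 min; less 30 min break → 10 h 3 min
Wed: 06:03–13:25 = 7 h 22 min; less 10 min break → 7 h 12 min
Thu: 05:17–11:04 = 5 h 47 min
Fri: 05:05–11:14 = 6 h 9 min; less 20 min break → 5 h 49 min
Sat: 07:23–19:12 = 11 h 49 min; less 45 min break → 11 h 4 min
Sun: 06:42–11:40 = 4 h 58 min; less 30 min break → 4 h 28 min
Total: 6 h 30 min + 10 h 3 min + 7 h 12 min + 5 h 47 min + 5 h 49 min + 11 h 4 min + 4 h 28 min = 50 h 53 min.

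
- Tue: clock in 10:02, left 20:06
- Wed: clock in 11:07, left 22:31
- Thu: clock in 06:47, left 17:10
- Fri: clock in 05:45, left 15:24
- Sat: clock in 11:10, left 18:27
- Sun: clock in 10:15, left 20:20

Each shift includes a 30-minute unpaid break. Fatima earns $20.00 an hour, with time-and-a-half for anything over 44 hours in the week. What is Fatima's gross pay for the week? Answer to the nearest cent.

$1236.00

Tue: 10:02–20:06 = 10 h 4 min; less 30 min break → 9 h 34 min
Wed: 11:07–22:31 = 11 h 24 min; less 30 min break → 10 h 54 min
Thu: 06:47–17:10 = 10 h 23 min; less 30 min break → 9 h 53 min
Fri: 05:45–15:24 = 9 h 39 min; less 30 min break → 9 h 9 min
Sat: 11:10–18:27 = 7 h 17 min; less 30 min break → 6 h 47 min
Sun: 10:15–20:20 = 10 h 5 min; less 30 min break → 9 h 35 min
Total worked: 55 h 52 min = 3352 min.
Regular 44 h 0 min = 2640 min at $20.00/h; overtime 11 h 52 min = 712 min at $30.00/h.
Pay = (2640 × $20.00 + 712 × $30.00) ÷ 60 = $1236.00.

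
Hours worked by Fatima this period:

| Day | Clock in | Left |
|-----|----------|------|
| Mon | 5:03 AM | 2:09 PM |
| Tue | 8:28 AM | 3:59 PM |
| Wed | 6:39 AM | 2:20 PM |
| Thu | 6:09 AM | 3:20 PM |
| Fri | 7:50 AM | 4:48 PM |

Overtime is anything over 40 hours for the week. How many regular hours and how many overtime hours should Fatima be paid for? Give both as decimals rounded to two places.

Regular 40.00 hours, overtime 2.45 hours

Mon: 5:03 AM–2:09 PM = 9 h 6 min
Tue: 8:28 AM–3:59 PM = 7 h 31 min
Wed: 6:39 AM–2:20 PM = 7 h 41 min
Thu: 6:09 AM–3:20 PM = 9 h 11 min
Fri: 7:50 AM–4:48 PM = 8 h 58 min
Total worked: 42 h 27 min = 42.45 h.
Threshold 40 h → overtime 2 h 27 min, regular 40 h 0 min.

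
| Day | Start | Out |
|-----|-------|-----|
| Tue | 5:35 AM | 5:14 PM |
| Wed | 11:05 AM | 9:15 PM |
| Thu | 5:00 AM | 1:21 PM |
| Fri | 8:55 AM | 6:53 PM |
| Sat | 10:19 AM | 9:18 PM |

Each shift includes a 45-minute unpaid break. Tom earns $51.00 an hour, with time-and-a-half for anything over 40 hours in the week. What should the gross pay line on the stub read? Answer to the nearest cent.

$2603.55

Tue: 5:35 AM–5:14 PM = 11 h 39 min; less 45 min break → 10 h 54 min
Wed: 11:05 AM–9:15 PM = 10 h 10 min; less 45 min break → 9 h 25 min
Thu: 5:00 AM–1:21 PM = 8 h 21 min; less 45 min break → 7 h 36 min
Fri: 8:55 AM–6:53 PM = 9 h 58 min; less 45 min break → 9 h 13 min
Sat: 10:19 AM–9:18 PM = 10 h 59 min; less 45 min break → 10 h 14 min
Total worked: 47 h 22 min = 2842 min.
Regular 40 h 0 min = 2400 min at $51.00/h; overtime 7 h 22 min = 442 min at $76.50/h.
Pay = (2400 × $51.00 + 442 × $76.50) ÷ 60 = $2603.55.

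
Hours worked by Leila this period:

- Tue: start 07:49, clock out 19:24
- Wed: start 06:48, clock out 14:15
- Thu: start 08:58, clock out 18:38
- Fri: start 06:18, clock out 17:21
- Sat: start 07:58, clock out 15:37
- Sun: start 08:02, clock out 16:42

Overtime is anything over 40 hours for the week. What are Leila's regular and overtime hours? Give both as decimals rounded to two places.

Tue: 07:49–19:24 = 11 h 35 min
Wed: 06:48–14:15 = 7 h 27 min
Thu: 08:58–18:38 = 9 h 40 min
Fri: 06:18–17:21 = 11 h 3 min
Sat: 07:58–15:37 = 7 h 39 min
Sun: 08:02–16:42 = 8 h 40 min
Total worked: 56 h 4 min = 56.07 h.
Threshold 40 h → overtime 16 h 4 min, regular 40 h 0 min.

Regular 40.00 hours, overtime 16.07 hours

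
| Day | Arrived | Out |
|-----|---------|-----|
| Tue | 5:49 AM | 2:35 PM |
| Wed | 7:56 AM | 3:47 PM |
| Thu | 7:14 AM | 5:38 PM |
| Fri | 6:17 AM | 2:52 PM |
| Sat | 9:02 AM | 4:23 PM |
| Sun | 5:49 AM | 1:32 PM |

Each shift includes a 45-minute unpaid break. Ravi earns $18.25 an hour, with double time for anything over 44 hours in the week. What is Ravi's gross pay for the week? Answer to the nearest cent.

$882.08

Tue: 5:49 AM–2:35 PM = 8 h 46 min; less 45 min break → 8 h 1 min
Wed: 7:56 AM–3:47 PM = 7 h 51 min; less 45 min break → 7 h 6 min
Thu: 7:14 AM–5:38 PM = 10 h 24 min; less 45 min break → 9 h 39 min
Fri: 6:17 AM–2:52 PM = 8 h 35 min; less 45 min break → 7 h 50 min
Sat: 9:02 AM–4:23 PM = 7 h 21 min; less 45 min break → 6 h 36 min
Sun: 5:49 AM–1:32 PM = 7 h 43 min; less 45 min break → 6 h 58 min
Total worked: 46 h 10 min = 2770 min.
Regular 44 h 0 min = 2640 min at $18.25/h; overtime 2 h 10 min = 130 min at $36.50/h.
Pay = (2640 × $18.25 + 130 × $36.50) ÷ 60 = $882.08.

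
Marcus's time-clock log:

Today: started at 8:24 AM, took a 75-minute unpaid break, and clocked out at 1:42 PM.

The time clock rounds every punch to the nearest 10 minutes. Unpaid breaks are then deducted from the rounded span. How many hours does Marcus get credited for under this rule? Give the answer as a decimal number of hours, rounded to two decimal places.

Today: in 8:24 AM→8:20 AM, out 1:42 PM→1:40 PM; 5 h 20 min − 75 min = 4 h 5 min

4.08 hours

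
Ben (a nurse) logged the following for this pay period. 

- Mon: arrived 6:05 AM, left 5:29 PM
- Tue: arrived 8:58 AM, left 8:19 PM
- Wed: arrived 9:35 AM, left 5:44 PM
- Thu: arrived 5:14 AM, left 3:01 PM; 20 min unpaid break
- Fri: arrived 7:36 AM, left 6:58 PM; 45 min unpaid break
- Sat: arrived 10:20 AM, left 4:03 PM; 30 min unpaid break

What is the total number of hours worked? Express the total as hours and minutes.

56 h 11 min

Mon: 6:05 AM–5:29 PM = 11 h 24 min
Tue: 8:58 AM–8:19 PM = 11 h 21 min
Wed: 9:35 AM–5:44 PM = 8 h 9 min
Thu: 5:14 AM–3:01 PM = 9 h 47 min; less 20 min break → 9 h 27 min
Fri: 7:36 AM–6:58 PM = 11 h 22 min; less 45 min break → 10 h 37 min
Sat: 10:20 AM–4:03 PM = 5 h 43 min; less 30 min break → 5 h 13 min
Total: 11 h 24 min + 11 h 21 min + 8 h 9 min + 9 h 27 min + 10 h 37 min + 5 h 13 min = 56 h 11 min.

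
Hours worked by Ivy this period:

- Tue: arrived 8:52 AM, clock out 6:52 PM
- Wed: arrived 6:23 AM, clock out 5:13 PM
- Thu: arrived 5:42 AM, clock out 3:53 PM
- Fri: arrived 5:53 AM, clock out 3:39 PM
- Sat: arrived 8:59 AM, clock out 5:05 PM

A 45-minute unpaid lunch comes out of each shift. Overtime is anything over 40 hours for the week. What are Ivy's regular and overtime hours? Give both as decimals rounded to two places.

Tue: 8:52 AM–6:52 PM = 10 h 0 min; less 45 min break → 9 h 15 min
Wed: 6:23 AM–5:13 PM = 10 h 50 min; less 45 min break → 10 h 5 min
Thu: 5:42 AM–3:53 PM = 10 h 11 min; less 45 min break → 9 h 26 min
Fri: 5:53 AM–3:39 PM = 9 h 46 min; less 45 min break → 9 h 1 min
Sat: 8:59 AM–5:05 PM = 8 h 6 min; less 45 min break → 7 h 21 min
Total worked: 45 h 8 min = 45.13 h.
Threshold 40 h → overtime 5 h 8 min, regular 40 h 0 min.

Regular 40.00 hours, overtime 5.13 hours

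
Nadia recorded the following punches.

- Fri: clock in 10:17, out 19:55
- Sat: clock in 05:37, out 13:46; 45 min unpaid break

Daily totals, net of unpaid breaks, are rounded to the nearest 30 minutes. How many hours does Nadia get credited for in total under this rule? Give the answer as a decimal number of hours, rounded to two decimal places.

Fri: 10:17–19:55 = 9 h 38 min → rounds to 9 h 30 min
Sat: 05:37–13:46 = 8 h 9 min − 45 min = 7 h 24 min → rounds to 7 h 30 min
Total credited: 17 h 0 min.

17.00 hours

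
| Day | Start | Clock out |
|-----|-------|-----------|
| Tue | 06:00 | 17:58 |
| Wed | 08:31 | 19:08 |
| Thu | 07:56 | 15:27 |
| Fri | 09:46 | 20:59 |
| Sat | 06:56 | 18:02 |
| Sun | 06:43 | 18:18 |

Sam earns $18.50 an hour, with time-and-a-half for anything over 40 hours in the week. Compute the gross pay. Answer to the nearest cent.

Tue: 06:00–17:58 = 11 h 58 min
Wed: 08:31–19:08 = 10 h 37 min
Thu: 07:56–15:27 = 7 h 31 min
Fri: 09:46–20:59 = 11 h 13 min
Sat: 06:56–18:02 = 11 h 6 min
Sun: 06:43–18:18 = 11 h 35 min
Total worked: 64 h 0 min = 3840 min.
Regular 40 h 0 min = 2400 min at $18.50/h; overtime 24 h 0 min = 1440 min at $27.75/h.
Pay = (2400 × $18.50 + 1440 × $27.75) ÷ 60 = $1406.00.

$1406.00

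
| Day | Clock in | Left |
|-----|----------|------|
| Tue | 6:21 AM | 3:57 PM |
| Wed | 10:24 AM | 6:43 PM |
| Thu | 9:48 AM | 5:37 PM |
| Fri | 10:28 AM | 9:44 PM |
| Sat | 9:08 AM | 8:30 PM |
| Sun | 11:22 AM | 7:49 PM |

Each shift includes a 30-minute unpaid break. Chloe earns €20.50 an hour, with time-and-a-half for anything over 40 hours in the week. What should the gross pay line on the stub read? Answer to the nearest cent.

Tue: 6:21 AM–3:57 PM = 9 h 36 min; less 30 min break → 9 h 6 min
Wed: 10:24 AM–6:43 PM = 8 h 19 min; less 30 min break → 7 h 49 min
Thu: 9:48 AM–5:37 PM = 7 h 49 min; less 30 min break → 7 h 19 min
Fri: 10:28 AM–9:44 PM = 11 h 16 min; less 30 min break → 10 h 46 min
Sat: 9:08 AM–8:30 PM = 11 h 22 min; less 30 min break → 10 h 52 min
Sun: 11:22 AM–7:49 PM = 8 h 27 min; less 30 min break → 7 h 57 min
Total worked: 53 h 49 min = 3229 min.
Regular 40 h 0 min = 2400 min at €20.50/h; overtime 13 h 49 min = 829 min at €30.75/h.
Pay = (2400 × €20.50 + 829 × €30.75) ÷ 60 = €1244.86.

€1244.86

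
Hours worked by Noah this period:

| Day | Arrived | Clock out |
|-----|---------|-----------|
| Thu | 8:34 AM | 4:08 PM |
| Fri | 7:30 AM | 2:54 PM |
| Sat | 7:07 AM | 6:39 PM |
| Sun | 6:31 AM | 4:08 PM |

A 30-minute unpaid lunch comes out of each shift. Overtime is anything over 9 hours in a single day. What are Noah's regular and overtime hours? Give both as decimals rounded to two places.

Regular 31.97 hours, overtime 2.15 hours

Thu: 8:34 AM–4:08 PM = 7 h 34 min; less 30 min break → 7 h 4 min
Fri: 7:30 AM–2:54 PM = 7 h 24 min; less 30 min break → 6 h 54 min
Sat: 7:07 AM–6:39 PM = 11 h 32 min; less 30 min break → 11 h 2 min
Sun: 6:31 AM–4:08 PM = 9 h 37 min; less 30 min break → 9 h 7 min
Thu reg 7 h 4 min / OT 0 h 0 min; Fri reg 6 h 54 min / OT 0 h 0 min; Sat reg 9 h 0 min / OT 2 h 2 min; Sun reg 9 h 0 min / OT 0 h 7 min.
Totals: regular 31 h 58 min, overtime 2 h 9 min.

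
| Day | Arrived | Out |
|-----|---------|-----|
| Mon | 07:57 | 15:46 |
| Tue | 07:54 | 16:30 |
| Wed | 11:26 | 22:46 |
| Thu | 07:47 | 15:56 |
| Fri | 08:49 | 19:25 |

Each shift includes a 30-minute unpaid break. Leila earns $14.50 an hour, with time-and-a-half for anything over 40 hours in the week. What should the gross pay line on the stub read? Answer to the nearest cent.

$667.00

Mon: 07:57–15:46 = 7 h 49 min; less 30 min break → 7 h 19 min
Tue: 07:54–16:30 = 8 h 36 min; less 30 min break → 8 h 6 min
Wed: 11:26–22:46 = 11 h 20 min; less 30 min break → 10 h 50 min
Thu: 07:47–15:56 = 8 h 9 min; less 30 min break → 7 h 39 min
Fri: 08:49–19:25 = 10 h 36 min; less 30 min break → 10 h 6 min
Total worked: 44 h 0 min = 2640 min.
Regular 40 h 0 min = 2400 min at $14.50/h; overtime 4 h 0 min = 240 min at $21.75/h.
Pay = (2400 × $14.50 + 240 × $21.75) ÷ 60 = $667.00.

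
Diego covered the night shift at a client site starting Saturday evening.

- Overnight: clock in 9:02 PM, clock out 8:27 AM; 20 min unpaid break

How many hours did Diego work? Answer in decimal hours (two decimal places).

Overnight: 9:02 PM → midnight = 2 h 58 min; midnight → 8:27 AM = 8 h 27 min; span 11 h 25 min; less 20 min break → 11 h 5 min

11.08 hours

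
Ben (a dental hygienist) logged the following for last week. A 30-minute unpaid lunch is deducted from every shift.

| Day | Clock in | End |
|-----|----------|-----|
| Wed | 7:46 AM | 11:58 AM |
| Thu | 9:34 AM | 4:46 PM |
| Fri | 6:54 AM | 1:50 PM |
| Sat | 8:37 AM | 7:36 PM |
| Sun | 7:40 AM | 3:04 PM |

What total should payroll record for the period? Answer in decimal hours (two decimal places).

34.22 hours

Wed: 7:46 AM–11:58 AM = 4 h 12 min; less 30 min break → 3 h 42 min
Thu: 9:34 AM–4:46 PM = 7 h 12 min; less 30 min break → 6 h 42 min
Fri: 6:54 AM–1:50 PM = 6 h 56 min; less 30 min break → 6 h 26 min
Sat: 8:37 AM–7:36 PM = 10 h 59 min; less 30 min break → 10 h 29 min
Sun: 7:40 AM–3:04 PM = 7 h 24 min; less 30 min break → 6 h 54 min
Total: 3 h 42 min + 6 h 42 min + 6 h 26 min + 10 h 29 min + 6 h 54 min = 34 h 13 min.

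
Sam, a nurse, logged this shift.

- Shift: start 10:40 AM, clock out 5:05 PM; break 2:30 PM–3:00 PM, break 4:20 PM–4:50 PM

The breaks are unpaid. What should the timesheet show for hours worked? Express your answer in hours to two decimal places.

5.42 hours

Shift: 10:40 AM–5:05 PM = 6 h 25 min; less 60 min break → 5 h 25 min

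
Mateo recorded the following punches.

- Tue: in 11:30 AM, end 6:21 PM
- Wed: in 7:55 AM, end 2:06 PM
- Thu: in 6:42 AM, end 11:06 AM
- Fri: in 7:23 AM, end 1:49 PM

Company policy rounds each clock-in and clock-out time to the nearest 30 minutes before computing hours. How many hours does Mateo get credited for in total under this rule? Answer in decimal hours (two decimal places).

Tue: in 11:30 AM→11:30 AM, out 6:21 PM→6:30 PM; 7 h 0 min
Wed: in 7:55 AM→8:00 AM, out 2:06 PM→2:00 PM; 6 h 0 min
Thu: in 6:42 AM→6:30 AM, out 11:06 AM→11:00 AM; 4 h 30 min
Fri: in 7:23 AM→7:30 AM, out 1:49 PM→2:00 PM; 6 h 30 min
Total credited: 24 h 0 min.

24.00 hours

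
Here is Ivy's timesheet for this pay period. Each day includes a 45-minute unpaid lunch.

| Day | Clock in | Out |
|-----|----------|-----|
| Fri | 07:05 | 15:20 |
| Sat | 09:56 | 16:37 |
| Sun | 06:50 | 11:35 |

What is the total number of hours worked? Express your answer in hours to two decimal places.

Fri: 07:05–15:20 = 8 h 15 min; less 45 min break → 7 h 30 min
Sat: 09:56–16:37 = 6 h 41 min; less 45 min break → 5 h 56 min
Sun: 06:50–11:35 = 4 h 45 min; less 45 min break → 4 h 0 min
Total: 7 h 30 min + 5 h 56 min + 4 h 0 min = 17 h 26 min.

17.43 hours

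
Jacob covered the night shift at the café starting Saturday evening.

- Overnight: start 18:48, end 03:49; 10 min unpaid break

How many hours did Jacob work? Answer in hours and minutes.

8 h 51 min

Overnight: 18:48 → midnight = 5 h 12 min; midnight → 03:49 = 3 h 49 min; span 9 h 1 min; less 10 min break → 8 h 51 min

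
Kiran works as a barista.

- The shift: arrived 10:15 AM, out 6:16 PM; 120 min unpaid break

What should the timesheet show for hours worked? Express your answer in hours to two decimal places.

6.02 hours

The shift: 10:15 AM–6:16 PM = 8 h 1 min; less 120 min break → 6 h 1 min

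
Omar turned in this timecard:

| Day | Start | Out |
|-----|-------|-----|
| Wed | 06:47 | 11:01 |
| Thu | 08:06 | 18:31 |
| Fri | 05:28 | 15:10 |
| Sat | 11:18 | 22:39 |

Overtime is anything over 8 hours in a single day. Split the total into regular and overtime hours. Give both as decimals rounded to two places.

Wed: 06:47–11:01 = 4 h 14 min
Thu: 08:06–18:31 = 10 h 25 min
Fri: 05:28–15:10 = 9 h 42 min
Sat: 11:18–22:39 = 11 h 21 min
Wed reg 4 h 14 min / OT 0 h 0 min; Thu reg 8 h 0 min / OT 2 h 25 min; Fri reg 8 h 0 min / OT 1 h 42 min; Sat reg 8 h 0 min / OT 3 h 21 min.
Totals: regular 28 h 14 min, overtime 7 h 28 min.

Regular 28.23 hours, overtime 7.47 hours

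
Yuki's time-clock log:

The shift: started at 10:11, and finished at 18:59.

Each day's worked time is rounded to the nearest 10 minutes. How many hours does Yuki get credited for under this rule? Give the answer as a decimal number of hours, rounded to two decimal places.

The shift: 10:11–18:59 = 8 h 48 min → rounds to 8 h 50 min

8.83 hours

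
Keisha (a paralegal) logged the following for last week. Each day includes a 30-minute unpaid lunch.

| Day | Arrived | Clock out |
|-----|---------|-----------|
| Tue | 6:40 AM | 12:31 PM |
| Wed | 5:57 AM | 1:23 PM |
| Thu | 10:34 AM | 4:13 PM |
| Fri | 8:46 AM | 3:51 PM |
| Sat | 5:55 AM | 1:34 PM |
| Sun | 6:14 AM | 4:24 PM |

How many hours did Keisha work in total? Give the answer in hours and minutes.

Tue: 6:40 AM–12:31 PM = 5 h 51 min; less 30 min break → 5 h 21 min
Wed: 5:57 AM–1:23 PM = 7 h 26 min; less 30 min break → 6 h 56 min
Thu: 10:34 AM–4:13 PM = 5 h 39 min; less 30 min break → 5 h 9 min
Fri: 8:46 AM–3:51 PM = 7 h 5 min; less 30 min break → 6 h 35 min
Sat: 5:55 AM–1:34 PM = 7 h 39 min; less 30 min break → 7 h 9 min
Sun: 6:14 AM–4:24 PM = 10 h 10 min; less 30 min break → 9 h 40 min
Total: 5 h 21 min + 6 h 56 min + 5 h 9 min + 6 h 35 min + 7 h 9 min + 9 h 40 min = 40 h 50 min.

40 h 50 min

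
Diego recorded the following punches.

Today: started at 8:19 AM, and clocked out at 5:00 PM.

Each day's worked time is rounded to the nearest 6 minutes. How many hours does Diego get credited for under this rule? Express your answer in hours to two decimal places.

8.70 hours

Today: 8:19 AM–5:00 PM = 8 h 41 min → rounds to 8 h 42 min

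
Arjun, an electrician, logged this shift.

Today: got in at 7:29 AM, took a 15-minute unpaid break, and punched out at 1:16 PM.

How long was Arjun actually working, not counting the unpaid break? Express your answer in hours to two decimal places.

5.53 hours

Today: 7:29 AM–1:16 PM = 5 h 47 min; less 15 min break → 5 h 32 min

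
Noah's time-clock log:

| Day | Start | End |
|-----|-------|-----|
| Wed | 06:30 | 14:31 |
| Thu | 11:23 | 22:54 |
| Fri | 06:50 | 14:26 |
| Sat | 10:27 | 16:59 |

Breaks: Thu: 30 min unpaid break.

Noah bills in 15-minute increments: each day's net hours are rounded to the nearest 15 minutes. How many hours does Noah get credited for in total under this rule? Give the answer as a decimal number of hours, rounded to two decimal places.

Wed: 06:30–14:31 = 8 h 1 min → rounds to 8 h 0 min
Thu: 11:23–22:54 = 11 h 31 min − 30 min = 11 h 1 min → rounds to 11 h 0 min
Fri: 06:50–14:26 = 7 h 36 min → rounds to 7 h 30 min
Sat: 10:27–16:59 = 6 h 32 min → rounds to 6 h 30 min
Total credited: 33 h 0 min.

33.00 hours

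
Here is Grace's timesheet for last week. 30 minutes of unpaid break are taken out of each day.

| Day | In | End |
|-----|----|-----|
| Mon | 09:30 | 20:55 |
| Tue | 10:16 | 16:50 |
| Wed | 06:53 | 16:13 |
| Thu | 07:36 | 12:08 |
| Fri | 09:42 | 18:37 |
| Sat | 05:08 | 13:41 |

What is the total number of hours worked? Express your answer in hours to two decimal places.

Mon: 09:30–20:55 = 11 h 25 min; less 30 min break → 10 h 55 min
Tue: 10:16–16:50 = 6 h 34 min; less 30 min break → 6 h 4 min
Wed: 06:53–16:13 = 9 h 20 min; less 30 min break → 8 h 50 min
Thu: 07:36–12:08 = 4 h 32 min; less 30 min break → 4 h 2 min
Fri: 09:42–18:37 = 8 h 55 min; less 30 min break → 8 h 25 min
Sat: 05:08–13:41 = 8 h 33 min; less 30 min break → 8 h 3 min
Total: 10 h 55 min + 6 h 4 min + 8 h 50 min + 4 h 2 min + 8 h 25 min + 8 h 3 min = 46 h 19 min.

46.32 hours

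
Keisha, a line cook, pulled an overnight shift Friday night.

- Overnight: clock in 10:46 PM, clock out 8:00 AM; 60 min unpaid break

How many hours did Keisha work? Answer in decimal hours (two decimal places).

8.23 hours

Overnight: 10:46 PM → midnight = 1 h 14 min; midnight → 8:00 AM = 8 h 0 min; span 9 h 14 min; less 60 min break → 8 h 14 min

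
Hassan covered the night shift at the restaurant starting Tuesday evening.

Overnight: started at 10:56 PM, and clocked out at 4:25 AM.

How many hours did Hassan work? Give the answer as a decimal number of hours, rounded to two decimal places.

Overnight: 10:56 PM → midnight = 1 h 4 min; midnight → 4:25 AM = 4 h 25 min; span 5 h 29 min

5.48 hours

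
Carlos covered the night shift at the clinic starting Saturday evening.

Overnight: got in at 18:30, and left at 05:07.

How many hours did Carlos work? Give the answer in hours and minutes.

10 h 37 min

Overnight: 18:30 → midnight = 5 h 30 min; midnight → 05:07 = 5 h 7 min; span 10 h 37 min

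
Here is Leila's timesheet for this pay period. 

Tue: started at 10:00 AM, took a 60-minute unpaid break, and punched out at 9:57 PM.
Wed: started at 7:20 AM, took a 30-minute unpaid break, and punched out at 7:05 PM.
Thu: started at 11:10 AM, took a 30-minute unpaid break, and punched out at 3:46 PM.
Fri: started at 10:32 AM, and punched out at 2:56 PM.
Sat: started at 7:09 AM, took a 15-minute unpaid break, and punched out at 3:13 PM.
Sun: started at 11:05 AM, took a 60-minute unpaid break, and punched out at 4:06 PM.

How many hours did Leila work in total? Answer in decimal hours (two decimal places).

42.53 hours

Tue: 10:00 AM–9:57 PM = 11 h 57 min; less 60 min break → 10 h 57 min
Wed: 7:20 AM–7:05 PM = 11 h 45 min; less 30 min break → 11 h 15 min
Thu: 11:10 AM–3:46 PM = 4 h 36 min; less 30 min break → 4 h 6 min
Fri: 10:32 AM–2:56 PM = 4 h 24 min
Sat: 7:09 AM–3:13 PM = 8 h 4 min; less 15 min break → 7 h 49 min
Sun: 11:05 AM–4:06 PM = 5 h 1 min; less 60 min break → 4 h 1 min
Total: 10 h 57 min + 11 h 15 min + 4 h 6 min + 4 h 24 min + 7 h 49 min + 4 h 1 min = 42 h 32 min.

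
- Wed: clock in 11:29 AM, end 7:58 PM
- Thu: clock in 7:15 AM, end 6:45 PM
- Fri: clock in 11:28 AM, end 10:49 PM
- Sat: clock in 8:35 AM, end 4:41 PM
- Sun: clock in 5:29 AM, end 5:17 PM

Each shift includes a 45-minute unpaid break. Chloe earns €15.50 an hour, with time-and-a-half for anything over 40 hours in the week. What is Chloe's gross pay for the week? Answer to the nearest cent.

€793.99

Wed: 11:29 AM–7:58 PM = 8 h 29 min; less 45 min break → 7 h 44 min
Thu: 7:15 AM–6:45 PM = 11 h 30 min; less 45 min break → 10 h 45 min
Fri: 11:28 AM–10:49 PM = 11 h 21 min; less 45 min break → 10 h 36 min
Sat: 8:35 AM–4:41 PM = 8 h 6 min; less 45 min break → 7 h 21 min
Sun: 5:29 AM–5:17 PM = 11 h 48 min; less 45 min break → 11 h 3 min
Total worked: 47 h 29 min = 2849 min.
Regular 40 h 0 min = 2400 min at €15.50/h; overtime 7 h 29 min = 449 min at €23.25/h.
Pay = (2400 × €15.50 + 449 × €23.25) ÷ 60 = €793.99.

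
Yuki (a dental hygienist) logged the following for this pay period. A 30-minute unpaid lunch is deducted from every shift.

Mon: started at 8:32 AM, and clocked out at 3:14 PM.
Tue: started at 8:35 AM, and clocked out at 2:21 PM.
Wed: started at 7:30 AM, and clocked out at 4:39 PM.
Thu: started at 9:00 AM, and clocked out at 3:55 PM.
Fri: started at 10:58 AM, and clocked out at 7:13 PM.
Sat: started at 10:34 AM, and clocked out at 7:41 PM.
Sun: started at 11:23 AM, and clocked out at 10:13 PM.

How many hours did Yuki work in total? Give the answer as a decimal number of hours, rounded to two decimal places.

53.23 hours

Mon: 8:32 AM–3:14 PM = 6 h 42 min; less 30 min break → 6 h 12 min
Tue: 8:35 AM–2:21 PM = 5 h 46 min; less 30 min break → 5 h 16 min
Wed: 7:30 AM–4:39 PM = 9 h 9 min; less 30 min break → 8 h 39 min
Thu: 9:00 AM–3:55 PM = 6 h 55 min; less 30 min break → 6 h 25 min
Fri: 10:58 AM–7:13 PM = 8 h 15 min; less 30 min break → 7 h 45 min
Sat: 10:34 AM–7:41 PM = 9 h 7 min; less 30 min break → 8 h 37 min
Sun: 11:23 AM–10:13 PM = 10 h 50 min; less 30 min break → 10 h 20 min
Total: 6 h 12 min + 5 h 16 min + 8 h 39 min + 6 h 25 min + 7 h 45 min + 8 h 37 min + 10 h 20 min = 53 h 14 min.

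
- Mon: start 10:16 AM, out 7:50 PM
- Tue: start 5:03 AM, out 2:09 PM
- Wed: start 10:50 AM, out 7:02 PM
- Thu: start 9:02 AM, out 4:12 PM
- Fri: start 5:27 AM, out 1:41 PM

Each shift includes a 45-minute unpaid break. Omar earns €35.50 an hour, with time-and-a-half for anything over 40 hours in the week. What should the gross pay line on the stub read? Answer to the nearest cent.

€1367.34

Mon: 10:16 AM–7:50 PM = 9 h 34 min; less 45 min break → 8 h 49 min
Tue: 5:03 AM–2:09 PM = 9 h 6 min; less 45 min break → 8 h 21 min
Wed: 10:50 AM–7:02 PM = 8 h 12 min; less 45 min break → 7 h 27 min
Thu: 9:02 AM–4:12 PM = 7 h 10 min; less 45 min break → 6 h 25 min
Fri: 5:27 AM–1:41 PM = 8 h 14 min; less 45 min break → 7 h 29 min
Total worked: 38 h 31 min = 2311 min.
Regular 38 h 31 min = 2311 min at €35.50/h; overtime 0 h 0 min = 0 min at €53.25/h.
Pay = (2311 × €35.50 + 0 × €53.25) ÷ 60 = €1367.34.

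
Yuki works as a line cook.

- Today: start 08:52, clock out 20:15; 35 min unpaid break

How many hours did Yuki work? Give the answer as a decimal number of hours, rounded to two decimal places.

10.80 hours

Today: 08:52–20:15 = 11 h 23 min; less 35 min break → 10 h 48 min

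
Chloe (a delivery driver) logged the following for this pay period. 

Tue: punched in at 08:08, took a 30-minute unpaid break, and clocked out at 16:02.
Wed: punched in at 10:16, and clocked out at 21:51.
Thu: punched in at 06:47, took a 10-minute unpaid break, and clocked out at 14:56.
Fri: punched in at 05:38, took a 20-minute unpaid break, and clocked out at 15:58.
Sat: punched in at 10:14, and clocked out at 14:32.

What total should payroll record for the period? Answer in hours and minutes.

Tue: 08:08–16:02 = 7 h 54 min; less 30 min break → 7 h 24 min
Wed: 10:16–21:51 = 11 h 35 min
Thu: 06:47–14:56 = 8 h 9 min; less 10 min break → 7 h 59 min
Fri: 05:38–15:58 = 10 h 20 min; less 20 min break → 10 h 0 min
Sat: 10:14–14:32 = 4 h 18 min
Total: 7 h 24 min + 11 h 35 min + 7 h 59 min + 10 h 0 min + 4 h 18 min = 41 h 16 min.

41 h 16 min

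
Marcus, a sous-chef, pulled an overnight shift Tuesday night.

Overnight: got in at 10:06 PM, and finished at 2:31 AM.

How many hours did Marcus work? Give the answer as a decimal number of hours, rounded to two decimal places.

4.42 hours

Overnight: 10:06 PM → midnight = 1 h 54 min; midnight → 2:31 AM = 2 h 31 min; span 4 h 25 min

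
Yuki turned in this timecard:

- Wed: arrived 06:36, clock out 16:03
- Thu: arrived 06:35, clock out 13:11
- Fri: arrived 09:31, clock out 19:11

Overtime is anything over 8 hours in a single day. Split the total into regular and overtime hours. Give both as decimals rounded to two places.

Wed: 06:36–16:03 = 9 h 27 min
Thu: 06:35–13:11 = 6 h 36 min
Fri: 09:31–19:11 = 9 h 40 min
Wed reg 8 h 0 min / OT 1 h 27 min; Thu reg 6 h 36 min / OT 0 h 0 min; Fri reg 8 h 0 min / OT 1 h 40 min.
Totals: regular 22 h 36 min, overtime 3 h 7 min.

Regular 22.60 hours, overtime 3.12 hours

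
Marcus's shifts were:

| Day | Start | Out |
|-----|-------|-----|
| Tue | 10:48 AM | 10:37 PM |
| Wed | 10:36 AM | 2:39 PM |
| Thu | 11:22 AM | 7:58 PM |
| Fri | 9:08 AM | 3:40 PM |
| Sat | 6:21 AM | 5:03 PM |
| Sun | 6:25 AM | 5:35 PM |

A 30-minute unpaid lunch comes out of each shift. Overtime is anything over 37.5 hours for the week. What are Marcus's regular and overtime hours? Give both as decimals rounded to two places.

Regular 37.50 hours, overtime 12.37 hours

Tue: 10:48 AM–10:37 PM = 11 h 49 min; less 30 min break → 11 h 19 min
Wed: 10:36 AM–2:39 PM = 4 h 3 min; less 30 min break → 3 h 33 min
Thu: 11:22 AM–7:58 PM = 8 h 36 min; less 30 min break → 8 h 6 min
Fri: 9:08 AM–3:40 PM = 6 h 32 min; less 30 min break → 6 h 2 min
Sat: 6:21 AM–5:03 PM = 10 h 42 min; less 30 min break → 10 h 12 min
Sun: 6:25 AM–5:35 PM = 11 h 10 min; less 30 min break → 10 h 40 min
Total worked: 49 h 52 min = 49.87 h.
Threshold 37.5 h → overtime 12 h 22 min, regular 37 h 30 min.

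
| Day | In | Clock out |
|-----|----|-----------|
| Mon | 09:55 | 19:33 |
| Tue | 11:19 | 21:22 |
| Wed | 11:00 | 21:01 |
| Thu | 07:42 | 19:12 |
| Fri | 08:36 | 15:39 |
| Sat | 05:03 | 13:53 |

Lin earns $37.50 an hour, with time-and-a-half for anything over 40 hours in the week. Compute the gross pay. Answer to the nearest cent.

Mon: 09:55–19:33 = 9 h 38 min
Tue: 11:19–21:22 = 10 h 3 min
Wed: 11:00–21:01 = 10 h 1 min
Thu: 07:42–19:12 = 11 h 30 min
Fri: 08:36–15:39 = 7 h 3 min
Sat: 05:03–13:53 = 8 h 50 min
Total worked: 57 h 5 min = 3425 min.
Regular 40 h 0 min = 2400 min at $37.50/h; overtime 17 h 5 min = 1025 min at $56.25/h.
Pay = (2400 × $37.50 + 1025 × $56.25) ÷ 60 = $2460.94.

$2460.94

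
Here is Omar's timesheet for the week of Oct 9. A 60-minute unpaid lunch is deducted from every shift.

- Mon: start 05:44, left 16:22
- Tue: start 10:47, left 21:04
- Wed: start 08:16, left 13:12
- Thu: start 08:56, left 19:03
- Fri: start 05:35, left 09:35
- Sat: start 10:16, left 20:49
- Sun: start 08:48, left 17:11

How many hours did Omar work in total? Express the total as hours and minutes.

51 h 54 min

Mon: 05:44–16:22 = 10 h 38 min; less 60 min break → 9 h 38 min
Tue: 10:47–21:04 = 10 h 17 min; less 60 min break → 9 h 17 min
Wed: 08:16–13:12 = 4 h 56 min; less 60 min break → 3 h 56 min
Thu: 08:56–19:03 = 10 h 7 min; less 60 min break → 9 h 7 min
Fri: 05:35–09:35 = 4 h 0 min; less 60 min break → 3 h 0 min
Sat: 10:16–20:49 = 10 h 33 min; less 60 min break → 9 h 33 min
Sun: 08:48–17:11 = 8 h 23 min; less 60 min break → 7 h 23 min
Total: 9 h 38 min + 9 h 17 min + 3 h 56 min + 9 h 7 min + 3 h 0 min + 9 h 33 min + 7 h 23 min = 51 h 54 min.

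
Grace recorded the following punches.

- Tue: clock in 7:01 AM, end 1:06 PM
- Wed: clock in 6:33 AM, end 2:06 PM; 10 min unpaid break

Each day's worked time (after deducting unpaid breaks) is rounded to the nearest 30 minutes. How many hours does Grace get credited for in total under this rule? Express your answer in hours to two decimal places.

Tue: 7:01 AM–1:06 PM = 6 h 5 min → rounds to 6 h 0 min
Wed: 6:33 AM–2:06 PM = 7 h 33 min − 10 min = 7 h 23 min → rounds to 7 h 30 min
Total credited: 13 h 30 min.

13.50 hours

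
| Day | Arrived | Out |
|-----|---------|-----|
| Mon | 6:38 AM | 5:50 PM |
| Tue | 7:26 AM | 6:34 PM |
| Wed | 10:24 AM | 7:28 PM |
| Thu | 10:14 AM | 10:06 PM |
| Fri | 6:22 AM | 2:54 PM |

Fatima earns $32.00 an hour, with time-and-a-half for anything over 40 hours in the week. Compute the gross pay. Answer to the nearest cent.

$1846.40

Mon: 6:38 AM–5:50 PM = 11 h 12 min
Tue: 7:26 AM–6:34 PM = 11 h 8 min
Wed: 10:24 AM–7:28 PM = 9 h 4 min
Thu: 10:14 AM–10:06 PM = 11 h 52 min
Fri: 6:22 AM–2:54 PM = 8 h 32 min
Total worked: 51 h 48 min = 3108 min.
Regular 40 h 0 min = 2400 min at $32.00/h; overtime 11 h 48 min = 708 min at $48.00/h.
Pay = (2400 × $32.00 + 708 × $48.00) ÷ 60 = $1846.40.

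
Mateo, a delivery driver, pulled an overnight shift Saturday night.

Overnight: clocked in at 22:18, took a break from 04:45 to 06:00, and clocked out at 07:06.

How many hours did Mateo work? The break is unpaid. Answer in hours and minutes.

Overnight: 22:18 → midnight = 1 h 42 min; midnight → 07:06 = 7 h 6 min; span 8 h 48 min; less 75 min break → 7 h 33 min

7 h 33 min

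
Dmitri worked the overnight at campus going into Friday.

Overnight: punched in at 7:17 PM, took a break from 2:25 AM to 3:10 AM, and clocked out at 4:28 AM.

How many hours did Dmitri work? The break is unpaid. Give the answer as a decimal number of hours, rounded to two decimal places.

8.43 hours

Overnight: 7:17 PM → midnight = 4 h 43 min; midnight → 4:28 AM = 4 h 28 min; span 9 h 11 min; less 45 min break → 8 h 26 min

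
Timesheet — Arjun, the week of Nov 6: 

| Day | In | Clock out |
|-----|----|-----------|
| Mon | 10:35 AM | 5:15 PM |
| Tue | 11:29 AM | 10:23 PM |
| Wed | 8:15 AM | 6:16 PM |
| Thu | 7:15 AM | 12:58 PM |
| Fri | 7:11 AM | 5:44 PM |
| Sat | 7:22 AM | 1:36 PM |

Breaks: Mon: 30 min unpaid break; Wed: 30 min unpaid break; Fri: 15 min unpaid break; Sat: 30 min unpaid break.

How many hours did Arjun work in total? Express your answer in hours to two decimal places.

Mon: 10:35 AM–5:15 PM = 6 h 40 min; less 30 min break → 6 h 10 min
Tue: 11:29 AM–10:23 PM = 10 h 54 min
Wed: 8:15 AM–6:16 PM = 10 h 1 min; less 30 min break → 9 h 31 min
Thu: 7:15 AM–12:58 PM = 5 h 43 min
Fri: 7:11 AM–5:44 PM = 10 h 33 min; less 15 min break → 10 h 18 min
Sat: 7:22 AM–1:36 PM = 6 h 14 min; less 30 min break → 5 h 44 min
Total: 6 h 10 min + 10 h 54 min + 9 h 31 min + 5 h 43 min + 10 h 18 min + 5 h 44 min = 48 h 20 min.

48.33 hours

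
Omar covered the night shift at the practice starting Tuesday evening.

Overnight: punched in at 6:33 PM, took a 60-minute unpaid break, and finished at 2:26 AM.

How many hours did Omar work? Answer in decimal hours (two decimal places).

Overnight: 6:33 PM → midnight = 5 h 27 min; midnight → 2:26 AM = 2 h 26 min; span 7 h 53 min; less 60 min break → 6 h 53 min

6.88 hours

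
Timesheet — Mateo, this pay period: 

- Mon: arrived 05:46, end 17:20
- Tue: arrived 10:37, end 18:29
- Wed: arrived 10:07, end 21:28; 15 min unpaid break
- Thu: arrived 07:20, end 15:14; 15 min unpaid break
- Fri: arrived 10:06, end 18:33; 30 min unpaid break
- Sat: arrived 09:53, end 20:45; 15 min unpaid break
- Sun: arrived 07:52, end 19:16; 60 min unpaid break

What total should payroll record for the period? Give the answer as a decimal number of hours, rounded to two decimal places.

Mon: 05:46–17:20 = 11 h 34 min
Tue: 10:37–18:29 = 7 h 52 min
Wed: 10:07–21:28 = 11 h 21 min; less 15 min break → 11 h 6 min
Thu: 07:20–15:14 = 7 h 54 min; less 15 min break → 7 h 39 min
Fri: 10:06–18:33 = 8 h 27 min; less 30 min break → 7 h 57 min
Sat: 09:53–20:45 = 10 h 52 min; less 15 min break → 10 h 37 min
Sun: 07:52–19:16 = 11 h 24 min; less 60 min break → 10 h 24 min
Total: 11 h 34 min + 7 h 52 min + 11 h 6 min + 7 h 39 min + 7 h 57 min + 10 h 37 min + 10 h 24 min = 67 h 9 min.

67.15 hours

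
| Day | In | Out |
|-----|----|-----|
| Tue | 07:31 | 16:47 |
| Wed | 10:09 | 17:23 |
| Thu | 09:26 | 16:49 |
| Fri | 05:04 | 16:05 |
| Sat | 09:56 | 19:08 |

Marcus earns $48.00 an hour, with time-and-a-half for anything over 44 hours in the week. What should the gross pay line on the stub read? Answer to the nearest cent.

Tue: 07:31–16:47 = 9 h 16 min
Wed: 10:09–17:23 = 7 h 14 min
Thu: 09:26–16:49 = 7 h 23 min
Fri: 05:04–16:05 = 11 h 1 min
Sat: 09:56–19:08 = 9 h 12 min
Total worked: 44 h 6 min = 2646 min.
Regular 44 h 0 min = 2640 min at $48.00/h; overtime 0 h 6 min = 6 min at $72.00/h.
Pay = (2640 × $48.00 + 6 × $72.00) ÷ 60 = $2119.20.

$2119.20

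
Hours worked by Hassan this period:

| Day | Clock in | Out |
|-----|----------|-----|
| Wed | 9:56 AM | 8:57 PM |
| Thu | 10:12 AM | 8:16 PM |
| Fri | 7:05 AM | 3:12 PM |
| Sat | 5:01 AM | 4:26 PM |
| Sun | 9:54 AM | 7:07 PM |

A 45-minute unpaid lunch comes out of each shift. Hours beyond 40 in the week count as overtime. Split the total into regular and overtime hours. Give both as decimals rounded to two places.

Regular 40.00 hours, overtime 6.08 hours

Wed: 9:56 AM–8:57 PM = 11 h 1 min; less 45 min break → 10 h 16 min
Thu: 10:12 AM–8:16 PM = 10 h 4 min; less 45 min break → 9 h 19 min
Fri: 7:05 AM–3:12 PM = 8 h 7 min; less 45 min break → 7 h 22 min
Sat: 5:01 AM–4:26 PM = 11 h 25 min; less 45 min break → 10 h 40 min
Sun: 9:54 AM–7:07 PM = 9 h 13 min; less 45 min break → 8 h 28 min
Total worked: 46 h 5 min = 46.08 h.
Threshold 40 h → overtime 6 h 5 min, regular 40 h 0 min.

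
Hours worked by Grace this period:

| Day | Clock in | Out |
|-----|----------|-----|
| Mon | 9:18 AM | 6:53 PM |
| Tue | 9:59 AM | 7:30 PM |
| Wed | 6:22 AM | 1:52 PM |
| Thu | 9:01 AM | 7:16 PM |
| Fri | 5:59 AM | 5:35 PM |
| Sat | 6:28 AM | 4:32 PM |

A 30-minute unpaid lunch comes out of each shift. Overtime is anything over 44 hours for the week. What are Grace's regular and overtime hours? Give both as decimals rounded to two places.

Mon: 9:18 AM–6:53 PM = 9 h 35 min; less 30 min break → 9 h 5 min
Tue: 9:59 AM–7:30 PM = 9 h 31 min; less 30 min break → 9 h 1 min
Wed: 6:22 AM–1:52 PM = 7 h 30 min; less 30 min break → 7 h 0 min
Thu: 9:01 AM–7:16 PM = 10 h 15 min; less 30 min break → 9 h 45 min
Fri: 5:59 AM–5:35 PM = 11 h 36 min; less 30 min break → 11 h 6 min
Sat: 6:28 AM–4:32 PM = 10 h 4 min; less 30 min break → 9 h 34 min
Total worked: 55 h 31 min = 55.52 h.
Threshold 44 h → overtime 11 h 31 min, regular 44 h 0 min.

Regular 44.00 hours, overtime 11.52 hours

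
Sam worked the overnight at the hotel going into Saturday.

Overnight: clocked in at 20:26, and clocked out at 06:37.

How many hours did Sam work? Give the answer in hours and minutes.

Overnight: 20:26 → midnight = 3 h 34 min; midnight → 06:37 = 6 h 37 min; span 10 h 11 min

10 h 11 min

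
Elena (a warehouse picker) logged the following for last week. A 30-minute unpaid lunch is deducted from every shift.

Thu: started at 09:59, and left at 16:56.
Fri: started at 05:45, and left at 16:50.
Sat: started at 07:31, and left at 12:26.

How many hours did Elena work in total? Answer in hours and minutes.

Thu: 09:59–16:56 = 6 h 57 min; less 30 min break → 6 h 27 min
Fri: 05:45–16:50 = 11 h 5 min; less 30 min break → 10 h 35 min
Sat: 07:31–12:26 = 4 h 55 min; less 30 min break → 4 h 25 min
Total: 6 h 27 min + 10 h 35 min + 4 h 25 min = 21 h 27 min.

21 h 27 min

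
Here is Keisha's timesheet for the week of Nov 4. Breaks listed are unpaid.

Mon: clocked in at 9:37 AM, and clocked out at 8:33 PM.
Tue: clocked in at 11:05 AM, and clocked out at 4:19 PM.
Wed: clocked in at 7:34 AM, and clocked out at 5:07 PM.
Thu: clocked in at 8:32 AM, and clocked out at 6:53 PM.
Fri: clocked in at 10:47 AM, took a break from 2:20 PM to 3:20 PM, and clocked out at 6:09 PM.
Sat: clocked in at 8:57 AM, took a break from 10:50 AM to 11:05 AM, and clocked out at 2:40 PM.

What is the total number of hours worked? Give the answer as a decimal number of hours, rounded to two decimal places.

47.90 hours

Mon: 9:37 AM–8:33 PM = 10 h 56 min
Tue: 11:05 AM–4:19 PM = 5 h 14 min
Wed: 7:34 AM–5:07 PM = 9 h 33 min
Thu: 8:32 AM–6:53 PM = 10 h 21 min
Fri: 10:47 AM–6:09 PM = 7 h 22 min; less 60 min break → 6 h 22 min
Sat: 8:57 AM–2:40 PM = 5 h 43 min; less 15 min break → 5 h 28 min
Total: 10 h 56 min + 5 h 14 min + 9 h 33 min + 10 h 21 min + 6 h 22 min + 5 h 28 min = 47 h 54 min.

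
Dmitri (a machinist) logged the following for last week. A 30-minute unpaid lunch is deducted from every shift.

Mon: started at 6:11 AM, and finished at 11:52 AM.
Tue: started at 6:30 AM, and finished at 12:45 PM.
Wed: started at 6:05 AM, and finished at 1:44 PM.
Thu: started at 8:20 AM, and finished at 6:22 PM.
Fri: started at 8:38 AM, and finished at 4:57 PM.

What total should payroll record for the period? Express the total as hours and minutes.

Mon: 6:11 AM–11:52 AM = 5 h 41 min; less 30 min break → 5 h 11 min
Tue: 6:30 AM–12:45 PM = 6 h 15 min; less 30 min break → 5 h 45 min
Wed: 6:05 AM–1:44 PM = 7 h 39 min; less 30 min break → 7 h 9 min
Thu: 8:20 AM–6:22 PM = 10 h 2 min; less 30 min break → 9 h 32 min
Fri: 8:38 AM–4:57 PM = 8 h 19 min; less 30 min break → 7 h 49 min
Total: 5 h 11 min + 5 h 45 min + 7 h 9 min + 9 h 32 min + 7 h 49 min = 35 h 26 min.

35 h 26 min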